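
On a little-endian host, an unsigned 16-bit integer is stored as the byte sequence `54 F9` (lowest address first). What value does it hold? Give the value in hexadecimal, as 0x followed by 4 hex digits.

Little-endian: lowest address holds the least-significant byte.
Reassemble most-significant byte first: F9 54 → 0xF954.

0xF954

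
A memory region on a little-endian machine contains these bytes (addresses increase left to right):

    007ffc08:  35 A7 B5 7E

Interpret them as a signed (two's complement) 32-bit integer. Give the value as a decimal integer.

2125834037

Little-endian: lowest address holds the least-significant byte.
Reassemble most-significant byte first: 7E B5 A7 35 → 0x7EB5A735.
0x7EB5A735 = 2125834037.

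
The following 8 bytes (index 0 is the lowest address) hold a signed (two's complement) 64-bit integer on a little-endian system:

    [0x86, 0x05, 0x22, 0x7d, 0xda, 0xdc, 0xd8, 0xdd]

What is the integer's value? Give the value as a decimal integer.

Little-endian: lowest address holds the least-significant byte.
Reassemble most-significant byte first: DD D8 DC DA 7D 22 05 86 → 0xDDD8DCDA7D220586.
Top bit is set, so as a signed 64-bit value this is 0xDDD8DCDA7D220586 − 2^64 = -2460974365397613178.

-2460974365397613178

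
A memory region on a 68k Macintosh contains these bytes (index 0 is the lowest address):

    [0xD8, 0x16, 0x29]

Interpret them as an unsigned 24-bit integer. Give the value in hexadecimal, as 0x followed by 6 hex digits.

In big-endian order the high byte comes first in memory.
The bytes are already most-significant first: 0xD81629.

0xD81629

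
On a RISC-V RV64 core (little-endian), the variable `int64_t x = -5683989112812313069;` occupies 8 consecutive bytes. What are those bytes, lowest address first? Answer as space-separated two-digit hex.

13 66 A2 57 04 6A 1E B1

Two's complement of -5683989112812313069 in 64 bits: 5683989112812313069 = 0x4EE195FBA85D99ED; invert → 0xB11E6A0457A26612; add 1 → 0xB11E6A0457A26613.
Split into bytes (most-significant first): B1 1E 6A 04 57 A2 66 13.
In little-endian order the low byte comes first in memory.
So at ascending addresses the bytes are 13 66 A2 57 04 6A 1E B1.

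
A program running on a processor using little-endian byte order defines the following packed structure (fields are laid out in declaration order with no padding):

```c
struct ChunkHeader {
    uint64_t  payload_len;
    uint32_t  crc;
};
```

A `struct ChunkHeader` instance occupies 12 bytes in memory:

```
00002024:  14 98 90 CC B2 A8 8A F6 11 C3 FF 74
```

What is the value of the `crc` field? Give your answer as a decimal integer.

1962918673

`crc` follows `payload_len` (8 bytes), so it starts at byte offset 8 and occupies 4 bytes.
Bytes at offsets 8..11: 11 C3 FF 74.
Little-endian stores the least-significant byte at the lowest address.
Reassemble most-significant byte first: 74 FF C3 11 → 0x74FFC311.
0x74FFC311 = 1962918673.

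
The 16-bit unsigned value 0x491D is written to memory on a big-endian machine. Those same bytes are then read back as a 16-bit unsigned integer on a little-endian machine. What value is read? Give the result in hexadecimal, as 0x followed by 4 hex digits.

0x1D49

Stored big-endian, the bytes at ascending addresses are 49 1D.
Read back as little-endian, the first byte is least significant, giving 0x1D49.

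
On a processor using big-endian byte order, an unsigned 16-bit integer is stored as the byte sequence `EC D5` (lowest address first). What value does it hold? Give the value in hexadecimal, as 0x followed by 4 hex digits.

0xECD5

In big-endian order the high byte comes first in memory.
The bytes are already most-significant first: 0xECD5.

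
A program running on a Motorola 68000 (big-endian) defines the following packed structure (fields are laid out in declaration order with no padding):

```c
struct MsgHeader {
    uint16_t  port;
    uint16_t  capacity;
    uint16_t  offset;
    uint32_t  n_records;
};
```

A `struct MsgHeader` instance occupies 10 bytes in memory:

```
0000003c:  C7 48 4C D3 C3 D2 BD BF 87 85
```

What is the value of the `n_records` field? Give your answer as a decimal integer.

`n_records` follows `port` (2 B), `capacity` (2 B), `offset` (2 B), so it starts at offset 2 + 2 + 2 = 6 and occupies 4 bytes.
Bytes at offsets 6..9: BD BF 87 85.
Big-endian: lowest address holds the most-significant byte.
The bytes are already most-significant first: 0xBDBF8785.
0xBDBF8785 = 3183445893.

3183445893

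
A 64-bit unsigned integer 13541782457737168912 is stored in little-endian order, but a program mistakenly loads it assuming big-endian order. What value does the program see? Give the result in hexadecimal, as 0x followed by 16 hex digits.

13541782457737168912 in 64-bit hexadecimal is 0xBBEE1365DB0A4810.
Stored little-endian, the bytes at ascending addresses are 10 48 0A DB 65 13 EE BB.
Read back as big-endian, the last byte is least significant, giving 0x10480ADB6513EEBB.

0x10480ADB6513EEBB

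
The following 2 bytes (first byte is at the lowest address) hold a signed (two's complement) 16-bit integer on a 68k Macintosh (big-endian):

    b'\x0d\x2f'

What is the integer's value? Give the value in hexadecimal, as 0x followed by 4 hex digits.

0x0D2F

In big-endian order the high byte comes first in memory.
The bytes are already most-significant first: 0x0D2F.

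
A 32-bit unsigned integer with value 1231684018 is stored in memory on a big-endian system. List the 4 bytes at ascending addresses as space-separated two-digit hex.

1231684018 in hexadecimal, padded to 32 bits, is 0x496A01B2.
Split into bytes (most-significant first): 49 6A 01 B2.
Big-endian stores the most-significant byte at the lowest address.
So the memory order matches the most-significant-first order: 49 6A 01 B2.

49 6A 01 B2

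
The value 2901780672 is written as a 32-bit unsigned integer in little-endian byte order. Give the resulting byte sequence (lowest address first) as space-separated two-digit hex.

C0 A8 F5 AC

2901780672 in hexadecimal, padded to 32 bits, is 0xACF5A8C0.
Split into bytes (most-significant first): AC F5 A8 C0.
Little-endian stores the least-significant byte at the lowest address.
So at ascending addresses the bytes are C0 A8 F5 AC.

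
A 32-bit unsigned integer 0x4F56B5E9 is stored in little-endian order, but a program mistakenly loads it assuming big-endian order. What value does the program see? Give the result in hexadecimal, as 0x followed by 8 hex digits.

Stored little-endian, the bytes at ascending addresses are E9 B5 56 4F.
Read back as big-endian, the last byte is least significant, giving 0xE9B5564F.

0xE9B5564F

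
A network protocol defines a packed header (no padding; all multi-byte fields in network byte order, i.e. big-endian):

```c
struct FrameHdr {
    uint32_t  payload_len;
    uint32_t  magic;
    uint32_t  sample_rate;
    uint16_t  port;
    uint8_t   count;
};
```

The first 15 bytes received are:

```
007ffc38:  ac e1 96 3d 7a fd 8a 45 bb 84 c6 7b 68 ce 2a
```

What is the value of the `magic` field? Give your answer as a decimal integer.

`magic` follows `payload_len` (4 bytes), so it starts at byte offset 4 and occupies 4 bytes.
Bytes at offsets 4..7: 7A FD 8A 45.
Big-endian: lowest address holds the most-significant byte.
The bytes are already most-significant first: 0x7AFD8A45.
0x7AFD8A45 = 2063436357.

2063436357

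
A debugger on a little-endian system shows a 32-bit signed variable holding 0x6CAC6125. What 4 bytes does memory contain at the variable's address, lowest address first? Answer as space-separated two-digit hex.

Split into bytes (most-significant first): 6C AC 61 25.
Little-endian: lowest address holds the least-significant byte.
So at ascending addresses the bytes are 25 61 AC 6C.

25 61 AC 6C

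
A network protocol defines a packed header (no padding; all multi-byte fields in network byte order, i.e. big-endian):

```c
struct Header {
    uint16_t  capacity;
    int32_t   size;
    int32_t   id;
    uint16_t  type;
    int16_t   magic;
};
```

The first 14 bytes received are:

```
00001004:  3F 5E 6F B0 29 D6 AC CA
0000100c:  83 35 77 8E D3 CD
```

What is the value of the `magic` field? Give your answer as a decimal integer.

-11315

`magic` follows `capacity` (2 B), `size` (4 B), `id` (4 B), `type` (2 B), so it starts at offset 2 + 4 + 4 + 2 = 12 and occupies 2 bytes.
Bytes at offsets 12..13: D3 CD.
Big-endian: lowest address holds the most-significant byte.
The bytes are already most-significant first: 0xD3CD.
Top bit is set, so as a signed 16-bit value this is 0xD3CD − 2^16 = -11315.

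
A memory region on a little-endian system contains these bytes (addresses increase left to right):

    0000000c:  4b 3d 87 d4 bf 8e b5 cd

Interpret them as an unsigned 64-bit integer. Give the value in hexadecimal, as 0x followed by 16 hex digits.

0xCDB58EBFD4873D4B

Little-endian stores the least-significant byte at the lowest address.
Reassemble most-significant byte first: CD B5 8E BF D4 87 3D 4B → 0xCDB58EBFD4873D4B.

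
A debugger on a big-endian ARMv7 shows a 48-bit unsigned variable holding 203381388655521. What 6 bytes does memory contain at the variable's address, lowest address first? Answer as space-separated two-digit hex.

203381388655521 in hexadecimal, padded to 48 bits, is 0xB8F96B6CBBA1.
Split into bytes (most-significant first): B8 F9 6B 6C BB A1.
Big-endian stores the most-significant byte at the lowest address.
So the memory order matches the most-significant-first order: B8 F9 6B 6C BB A1.

B8 F9 6B 6C BB A1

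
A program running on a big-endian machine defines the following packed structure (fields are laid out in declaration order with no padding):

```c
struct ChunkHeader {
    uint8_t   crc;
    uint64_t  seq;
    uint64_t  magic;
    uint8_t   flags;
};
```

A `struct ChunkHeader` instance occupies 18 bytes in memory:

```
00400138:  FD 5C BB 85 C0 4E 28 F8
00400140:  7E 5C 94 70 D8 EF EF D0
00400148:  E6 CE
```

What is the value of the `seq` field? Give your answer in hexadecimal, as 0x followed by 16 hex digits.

0x5CBB85C04E28F87E

`seq` follows `crc` (1 byte), so it starts at byte offset 1 and occupies 8 bytes.
Bytes at offsets 1..8: 5C BB 85 C0 4E 28 F8 7E.
Big-endian stores the most-significant byte at the lowest address.
The bytes are already most-significant first: 0x5CBB85C04E28F87E.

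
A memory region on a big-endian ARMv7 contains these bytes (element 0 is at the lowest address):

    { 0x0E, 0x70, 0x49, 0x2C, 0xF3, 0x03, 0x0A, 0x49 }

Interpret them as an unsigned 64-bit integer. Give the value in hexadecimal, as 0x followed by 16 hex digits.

0x0E70492CF3030A49

Big-endian: lowest address holds the most-significant byte.
The bytes are already most-significant first: 0x0E70492CF3030A49.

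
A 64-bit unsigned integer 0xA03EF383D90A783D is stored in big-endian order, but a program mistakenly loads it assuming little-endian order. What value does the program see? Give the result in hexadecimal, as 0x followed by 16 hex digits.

0x3D780AD983F33EA0

Stored big-endian, the bytes at ascending addresses are A0 3E F3 83 D9 0A 78 3D.
Read back as little-endian, the first byte is least significant, giving 0x3D780AD983F33EA0.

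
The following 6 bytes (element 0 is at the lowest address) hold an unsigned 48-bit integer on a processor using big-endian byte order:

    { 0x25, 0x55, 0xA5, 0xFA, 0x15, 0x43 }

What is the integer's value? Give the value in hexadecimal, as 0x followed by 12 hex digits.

In big-endian order the high byte comes first in memory.
The bytes are already most-significant first: 0x2555A5FA1543.

0x2555A5FA1543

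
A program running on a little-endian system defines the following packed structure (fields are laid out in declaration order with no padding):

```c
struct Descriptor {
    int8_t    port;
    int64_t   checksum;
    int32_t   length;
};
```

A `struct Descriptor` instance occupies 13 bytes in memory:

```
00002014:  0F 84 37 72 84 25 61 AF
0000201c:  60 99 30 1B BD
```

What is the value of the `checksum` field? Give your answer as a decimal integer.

6966893962329208708

`checksum` follows `port` (1 byte), so it starts at byte offset 1 and occupies 8 bytes.
Bytes at offsets 1..8: 84 37 72 84 25 61 AF 60.
Little-endian stores the least-significant byte at the lowest address.
Reassemble most-significant byte first: 60 AF 61 25 84 72 37 84 → 0x60AF612584723784.
0x60AF612584723784 = 6966893962329208708.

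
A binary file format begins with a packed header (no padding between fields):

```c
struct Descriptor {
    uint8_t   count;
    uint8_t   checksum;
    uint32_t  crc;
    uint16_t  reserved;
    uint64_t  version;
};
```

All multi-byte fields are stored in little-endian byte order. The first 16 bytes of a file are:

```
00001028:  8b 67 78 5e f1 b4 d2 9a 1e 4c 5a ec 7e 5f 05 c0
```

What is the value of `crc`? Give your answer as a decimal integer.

`crc` follows `count` (1 B), `checksum` (1 B), so it starts at offset 1 + 1 = 2 and occupies 4 bytes.
Bytes at offsets 2..5: 78 5E F1 B4.
Little-endian: lowest address holds the least-significant byte.
Reassemble most-significant byte first: B4 F1 5E 78 → 0xB4F15E78.
0xB4F15E78 = 3035717240.

3035717240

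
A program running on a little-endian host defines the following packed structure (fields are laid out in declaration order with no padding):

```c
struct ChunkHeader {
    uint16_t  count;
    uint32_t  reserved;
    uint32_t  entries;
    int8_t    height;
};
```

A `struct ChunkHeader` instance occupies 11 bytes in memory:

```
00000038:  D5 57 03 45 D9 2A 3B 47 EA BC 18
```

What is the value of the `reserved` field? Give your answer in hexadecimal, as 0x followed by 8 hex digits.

0x2AD94503

`reserved` follows `count` (2 bytes), so it starts at byte offset 2 and occupies 4 bytes.
Bytes at offsets 2..5: 03 45 D9 2A.
Little-endian stores the least-significant byte at the lowest address.
Reassemble most-significant byte first: 2A D9 45 03 → 0x2AD94503.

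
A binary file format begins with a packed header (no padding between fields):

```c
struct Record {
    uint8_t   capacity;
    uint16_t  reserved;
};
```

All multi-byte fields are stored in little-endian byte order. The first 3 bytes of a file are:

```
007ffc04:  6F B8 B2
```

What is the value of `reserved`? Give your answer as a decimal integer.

`reserved` follows `capacity` (1 byte), so it starts at byte offset 1 and occupies 2 bytes.
Bytes at offsets 1..2: B8 B2.
Little-endian: lowest address holds the least-significant byte.
Reassemble most-significant byte first: B2 B8 → 0xB2B8.
0xB2B8 = 45752.

45752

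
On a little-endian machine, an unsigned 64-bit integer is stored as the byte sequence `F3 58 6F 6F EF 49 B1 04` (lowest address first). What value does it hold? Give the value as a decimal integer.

338132739745077491

In little-endian order the low byte comes first in memory.
Reassemble most-significant byte first: 04 B1 49 EF 6F 6F 58 F3 → 0x04B149EF6F6F58F3.
0x04B149EF6F6F58F3 = 338132739745077491.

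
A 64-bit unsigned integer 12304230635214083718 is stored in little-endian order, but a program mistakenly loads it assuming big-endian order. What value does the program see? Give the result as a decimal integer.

12304230635214083718 in 64-bit hexadecimal is 0xAAC16892766A1686.
Stored little-endian, the bytes at ascending addresses are 86 16 6A 76 92 68 C1 AA.
Read back as big-endian, the last byte is least significant, giving 0x86166A769268C1AA.
0x86166A769268C1AA = 9662027108065001898.

9662027108065001898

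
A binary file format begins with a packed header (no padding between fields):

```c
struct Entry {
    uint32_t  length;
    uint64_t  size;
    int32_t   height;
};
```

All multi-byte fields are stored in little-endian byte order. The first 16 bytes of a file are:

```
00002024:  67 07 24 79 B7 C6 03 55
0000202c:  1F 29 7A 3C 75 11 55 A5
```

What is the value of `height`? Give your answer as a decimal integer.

`height` follows `length` (4 B), `size` (8 B), so it starts at offset 4 + 8 = 12 and occupies 4 bytes.
Bytes at offsets 12..15: 75 11 55 A5.
In little-endian order the low byte comes first in memory.
Reassemble most-significant byte first: A5 55 11 75 → 0xA5551175.
Top bit is set, so as a signed 32-bit value this is 0xA5551175 − 2^32 = -1521151627.

-1521151627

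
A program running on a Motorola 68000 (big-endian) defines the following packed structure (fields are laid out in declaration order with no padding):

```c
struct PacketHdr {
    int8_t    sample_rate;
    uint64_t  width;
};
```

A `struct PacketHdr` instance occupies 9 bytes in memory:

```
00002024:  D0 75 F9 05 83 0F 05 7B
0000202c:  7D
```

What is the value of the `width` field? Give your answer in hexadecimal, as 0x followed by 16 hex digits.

0x75F905830F057B7D

`width` follows `sample_rate` (1 byte), so it starts at byte offset 1 and occupies 8 bytes.
Bytes at offsets 1..8: 75 F9 05 83 0F 05 7B 7D.
In big-endian order the high byte comes first in memory.
The bytes are already most-significant first: 0x75F905830F057B7D.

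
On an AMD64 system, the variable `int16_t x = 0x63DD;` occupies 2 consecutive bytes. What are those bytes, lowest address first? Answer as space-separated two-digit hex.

Split into bytes (most-significant first): 63 DD.
In little-endian order the low byte comes first in memory.
So at ascending addresses the bytes are DD 63.

DD 63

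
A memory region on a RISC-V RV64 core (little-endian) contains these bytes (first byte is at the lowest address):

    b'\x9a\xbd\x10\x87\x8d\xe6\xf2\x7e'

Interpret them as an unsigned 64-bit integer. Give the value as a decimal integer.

9147627288673697178

In little-endian order the low byte comes first in memory.
Reassemble most-significant byte first: 7E F2 E6 8D 87 10 BD 9A → 0x7EF2E68D8710BD9A.
0x7EF2E68D8710BD9A = 9147627288673697178.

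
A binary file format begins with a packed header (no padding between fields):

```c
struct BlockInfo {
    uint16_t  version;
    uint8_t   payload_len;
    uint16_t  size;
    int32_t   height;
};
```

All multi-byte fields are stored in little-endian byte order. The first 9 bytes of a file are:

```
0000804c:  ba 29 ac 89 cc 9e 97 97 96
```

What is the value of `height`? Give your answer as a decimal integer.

`height` follows `version` (2 B), `payload_len` (1 B), `size` (2 B), so it starts at offset 2 + 1 + 2 = 5 and occupies 4 bytes.
Bytes at offsets 5..8: 9E 97 97 96.
In little-endian order the low byte comes first in memory.
Reassemble most-significant byte first: 96 97 97 9E → 0x9697979E.
Top bit is set, so as a signed 32-bit value this is 0x9697979E − 2^32 = -1768450146.

-1768450146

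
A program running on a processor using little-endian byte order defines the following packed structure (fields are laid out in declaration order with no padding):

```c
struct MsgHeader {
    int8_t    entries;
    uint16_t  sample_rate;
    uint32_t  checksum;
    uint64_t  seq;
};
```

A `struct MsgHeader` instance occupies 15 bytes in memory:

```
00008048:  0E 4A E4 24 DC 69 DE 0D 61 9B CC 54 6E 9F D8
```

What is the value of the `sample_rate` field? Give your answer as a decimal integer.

`sample_rate` follows `entries` (1 byte), so it starts at byte offset 1 and occupies 2 bytes.
Bytes at offsets 1..2: 4A E4.
Little-endian: lowest address holds the least-significant byte.
Reassemble most-significant byte first: E4 4A → 0xE44A.
0xE44A = 58442.

58442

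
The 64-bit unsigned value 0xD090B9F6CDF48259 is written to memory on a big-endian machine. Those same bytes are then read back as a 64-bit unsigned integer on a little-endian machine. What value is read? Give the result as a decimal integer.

6449986781792800976

Stored big-endian, the bytes at ascending addresses are D0 90 B9 F6 CD F4 82 59.
Read back as little-endian, the first byte is least significant, giving 0x5982F4CDF6B990D0.
0x5982F4CDF6B990D0 = 6449986781792800976.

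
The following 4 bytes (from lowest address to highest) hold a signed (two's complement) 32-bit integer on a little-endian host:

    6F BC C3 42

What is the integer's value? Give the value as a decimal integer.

In little-endian order the low byte comes first in memory.
Reassemble most-significant byte first: 42 C3 BC 6F → 0x42C3BC6F.
0x42C3BC6F = 1120124015.

1120124015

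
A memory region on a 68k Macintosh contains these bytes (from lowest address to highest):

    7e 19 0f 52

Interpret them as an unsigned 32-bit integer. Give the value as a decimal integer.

2115571538

In big-endian order the high byte comes first in memory.
The bytes are already most-significant first: 0x7E190F52.
0x7E190F52 = 2115571538.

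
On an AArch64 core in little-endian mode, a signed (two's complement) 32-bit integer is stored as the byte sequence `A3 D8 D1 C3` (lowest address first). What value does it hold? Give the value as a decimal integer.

-1009657693

In little-endian order the low byte comes first in memory.
Reassemble most-significant byte first: C3 D1 D8 A3 → 0xC3D1D8A3.
Top bit is set, so as a signed 32-bit value this is 0xC3D1D8A3 − 2^32 = -1009657693.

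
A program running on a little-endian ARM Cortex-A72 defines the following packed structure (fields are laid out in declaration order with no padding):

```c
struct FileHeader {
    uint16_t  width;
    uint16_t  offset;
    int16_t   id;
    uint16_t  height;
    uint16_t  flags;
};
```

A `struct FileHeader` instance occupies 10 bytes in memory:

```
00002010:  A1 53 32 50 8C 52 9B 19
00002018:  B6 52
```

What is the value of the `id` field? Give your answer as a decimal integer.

`id` follows `width` (2 B), `offset` (2 B), so it starts at offset 2 + 2 = 4 and occupies 2 bytes.
Bytes at offsets 4..5: 8C 52.
Little-endian: lowest address holds the least-significant byte.
Reassemble most-significant byte first: 52 8C → 0x528C.
0x528C = 21132.

21132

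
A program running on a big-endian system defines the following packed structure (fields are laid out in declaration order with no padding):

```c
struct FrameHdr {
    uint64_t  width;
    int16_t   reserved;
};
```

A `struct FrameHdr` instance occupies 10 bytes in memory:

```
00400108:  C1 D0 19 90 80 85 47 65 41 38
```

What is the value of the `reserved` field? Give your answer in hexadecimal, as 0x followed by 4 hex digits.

0x4138

`reserved` follows `width` (8 bytes), so it starts at byte offset 8 and occupies 2 bytes.
Bytes at offsets 8..9: 41 38.
Big-endian: lowest address holds the most-significant byte.
The bytes are already most-significant first: 0x4138.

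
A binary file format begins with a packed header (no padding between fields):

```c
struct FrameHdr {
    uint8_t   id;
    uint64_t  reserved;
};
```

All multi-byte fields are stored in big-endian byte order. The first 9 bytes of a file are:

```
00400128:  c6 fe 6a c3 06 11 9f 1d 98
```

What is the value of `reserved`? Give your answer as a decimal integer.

`reserved` follows `id` (1 byte), so it starts at byte offset 1 and occupies 8 bytes.
Bytes at offsets 1..8: FE 6A C3 06 11 9F 1D 98.
Big-endian: lowest address holds the most-significant byte.
The bytes are already most-significant first: 0xFE6AC306119F1D98.
0xFE6AC306119F1D98 = 18332679663997885848.

18332679663997885848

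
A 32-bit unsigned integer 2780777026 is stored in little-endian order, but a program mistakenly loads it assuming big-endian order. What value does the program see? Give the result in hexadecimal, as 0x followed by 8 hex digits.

2780777026 in 32-bit hexadecimal is 0xA5BF4A42.
Stored little-endian, the bytes at ascending addresses are 42 4A BF A5.
Read back as big-endian, the last byte is least significant, giving 0x424ABFA5.

0x424ABFA5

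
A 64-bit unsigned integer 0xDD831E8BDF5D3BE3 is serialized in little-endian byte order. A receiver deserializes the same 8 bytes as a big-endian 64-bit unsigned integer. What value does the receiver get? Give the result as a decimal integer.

16373784084928693213

Stored little-endian, the bytes at ascending addresses are E3 3B 5D DF 8B 1E 83 DD.
Read back as big-endian, the last byte is least significant, giving 0xE33B5DDF8B1E83DD.
0xE33B5DDF8B1E83DD = 16373784084928693213.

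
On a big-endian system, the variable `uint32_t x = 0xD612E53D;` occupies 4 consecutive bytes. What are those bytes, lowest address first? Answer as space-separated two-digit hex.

Split into bytes (most-significant first): D6 12 E5 3D.
Big-endian: lowest address holds the most-significant byte.
So the memory order matches the most-significant-first order: D6 12 E5 3D.

D6 12 E5 3D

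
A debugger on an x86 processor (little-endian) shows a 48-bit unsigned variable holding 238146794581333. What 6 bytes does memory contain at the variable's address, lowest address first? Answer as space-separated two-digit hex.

238146794581333 in hexadecimal, padded to 48 bits, is 0xD897DF186D55.
Split into bytes (most-significant first): D8 97 DF 18 6D 55.
Little-endian stores the least-significant byte at the lowest address.
So at ascending addresses the bytes are 55 6D 18 DF 97 D8.

55 6D 18 DF 97 D8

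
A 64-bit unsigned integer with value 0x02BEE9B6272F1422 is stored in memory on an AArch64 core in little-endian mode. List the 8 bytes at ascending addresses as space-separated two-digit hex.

Split into bytes (most-significant first): 02 BE E9 B6 27 2F 14 22.
In little-endian order the low byte comes first in memory.
So at ascending addresses the bytes are 22 14 2F 27 B6 E9 BE 02.

22 14 2F 27 B6 E9 BE 02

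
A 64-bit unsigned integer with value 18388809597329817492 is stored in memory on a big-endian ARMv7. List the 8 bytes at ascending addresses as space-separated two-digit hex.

FF 32 2C E6 93 23 3F 94

18388809597329817492 in hexadecimal, padded to 64 bits, is 0xFF322CE693233F94.
Split into bytes (most-significant first): FF 32 2C E6 93 23 3F 94.
Big-endian: lowest address holds the most-significant byte.
So the memory order matches the most-significant-first order: FF 32 2C E6 93 23 3F 94.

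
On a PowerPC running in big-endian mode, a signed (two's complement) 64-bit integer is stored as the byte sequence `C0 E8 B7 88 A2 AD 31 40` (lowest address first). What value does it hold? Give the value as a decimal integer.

-4546182026357821120

Big-endian stores the most-significant byte at the lowest address.
The bytes are already most-significant first: 0xC0E8B788A2AD3140.
Top bit is set, so as a signed 64-bit value this is 0xC0E8B788A2AD3140 − 2^64 = -4546182026357821120.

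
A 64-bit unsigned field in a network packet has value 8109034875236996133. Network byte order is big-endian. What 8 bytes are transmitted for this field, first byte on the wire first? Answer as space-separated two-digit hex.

8109034875236996133 in hexadecimal, padded to 64 bits, is 0x7089144169C15425.
Split into bytes (most-significant first): 70 89 14 41 69 C1 54 25.
In big-endian order the high byte comes first in memory.
So the memory order matches the most-significant-first order: 70 89 14 41 69 C1 54 25.

70 89 14 41 69 C1 54 25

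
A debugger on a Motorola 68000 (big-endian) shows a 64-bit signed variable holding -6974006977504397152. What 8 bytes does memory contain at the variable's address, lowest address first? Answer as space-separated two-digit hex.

9F 37 59 9A 94 C1 38 A0

Two's complement of -6974006977504397152 in 64 bits: 6974006977504397152 = 0x60C8A6656B3EC760; invert → 0x9F37599A94C1389F; add 1 → 0x9F37599A94C138A0.
Split into bytes (most-significant first): 9F 37 59 9A 94 C1 38 A0.
Big-endian: lowest address holds the most-significant byte.
So the memory order matches the most-significant-first order: 9F 37 59 9A 94 C1 38 A0.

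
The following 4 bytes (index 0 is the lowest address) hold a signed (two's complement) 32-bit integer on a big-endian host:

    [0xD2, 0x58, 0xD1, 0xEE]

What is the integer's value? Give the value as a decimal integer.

Big-endian: lowest address holds the most-significant byte.
The bytes are already most-significant first: 0xD258D1EE.
Top bit is set, so as a signed 32-bit value this is 0xD258D1EE − 2^32 = -765931026.

-765931026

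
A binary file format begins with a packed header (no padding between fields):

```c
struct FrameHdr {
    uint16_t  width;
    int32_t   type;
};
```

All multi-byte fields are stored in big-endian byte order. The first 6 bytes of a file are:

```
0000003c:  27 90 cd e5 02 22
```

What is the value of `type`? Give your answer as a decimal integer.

-840629726

`type` follows `width` (2 bytes), so it starts at byte offset 2 and occupies 4 bytes.
Bytes at offsets 2..5: CD E5 02 22.
Big-endian: lowest address holds the most-significant byte.
The bytes are already most-significant first: 0xCDE50222.
Top bit is set, so as a signed 32-bit value this is 0xCDE50222 − 2^32 = -840629726.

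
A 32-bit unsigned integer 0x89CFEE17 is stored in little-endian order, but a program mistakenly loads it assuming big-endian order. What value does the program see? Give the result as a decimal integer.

401526665

Stored little-endian, the bytes at ascending addresses are 17 EE CF 89.
Read back as big-endian, the last byte is least significant, giving 0x17EECF89.
0x17EECF89 = 401526665.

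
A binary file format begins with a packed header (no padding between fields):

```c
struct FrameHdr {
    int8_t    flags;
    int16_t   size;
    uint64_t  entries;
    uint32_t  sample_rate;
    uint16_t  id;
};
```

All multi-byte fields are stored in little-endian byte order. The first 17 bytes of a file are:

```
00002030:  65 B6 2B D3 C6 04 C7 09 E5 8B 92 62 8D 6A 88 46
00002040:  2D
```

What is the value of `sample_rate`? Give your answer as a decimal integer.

`sample_rate` follows `flags` (1 B), `size` (2 B), `entries` (8 B), so it starts at offset 1 + 2 + 8 = 11 and occupies 4 bytes.
Bytes at offsets 11..14: 62 8D 6A 88.
Little-endian: lowest address holds the least-significant byte.
Reassemble most-significant byte first: 88 6A 8D 62 → 0x886A8D62.
0x886A8D62 = 2288684386.

2288684386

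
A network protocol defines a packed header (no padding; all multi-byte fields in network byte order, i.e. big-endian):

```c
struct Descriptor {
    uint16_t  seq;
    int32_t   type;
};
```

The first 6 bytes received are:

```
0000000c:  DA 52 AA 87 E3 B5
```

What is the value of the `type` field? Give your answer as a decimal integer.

-1433934923

`type` follows `seq` (2 bytes), so it starts at byte offset 2 and occupies 4 bytes.
Bytes at offsets 2..5: AA 87 E3 B5.
In big-endian order the high byte comes first in memory.
The bytes are already most-significant first: 0xAA87E3B5.
Top bit is set, so as a signed 32-bit value this is 0xAA87E3B5 − 2^32 = -1433934923.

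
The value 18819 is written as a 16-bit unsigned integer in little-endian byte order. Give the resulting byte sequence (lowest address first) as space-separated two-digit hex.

18819 in hexadecimal, padded to 16 bits, is 0x4983.
Split into bytes (most-significant first): 49 83.
Little-endian stores the least-significant byte at the lowest address.
So at ascending addresses the bytes are 83 49.

83 49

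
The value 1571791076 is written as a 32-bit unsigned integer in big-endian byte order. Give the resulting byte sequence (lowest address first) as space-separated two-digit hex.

5D AF A0 E4

1571791076 in hexadecimal, padded to 32 bits, is 0x5DAFA0E4.
Split into bytes (most-significant first): 5D AF A0 E4.
Big-endian: lowest address holds the most-significant byte.
So the memory order matches the most-significant-first order: 5D AF A0 E4.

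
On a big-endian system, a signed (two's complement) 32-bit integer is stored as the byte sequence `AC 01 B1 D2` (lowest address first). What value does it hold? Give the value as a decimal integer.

Big-endian stores the most-significant byte at the lowest address.
The bytes are already most-significant first: 0xAC01B1D2.
Top bit is set, so as a signed 32-bit value this is 0xAC01B1D2 − 2^32 = -1409175086.

-1409175086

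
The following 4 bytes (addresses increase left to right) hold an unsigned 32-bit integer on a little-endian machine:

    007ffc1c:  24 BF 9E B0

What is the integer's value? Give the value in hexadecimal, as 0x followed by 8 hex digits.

In little-endian order the low byte comes first in memory.
Reassemble most-significant byte first: B0 9E BF 24 → 0xB09EBF24.

0xB09EBF24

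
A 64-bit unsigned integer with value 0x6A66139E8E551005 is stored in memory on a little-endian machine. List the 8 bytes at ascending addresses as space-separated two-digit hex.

Split into bytes (most-significant first): 6A 66 13 9E 8E 55 10 05.
Little-endian stores the least-significant byte at the lowest address.
So at ascending addresses the bytes are 05 10 55 8E 9E 13 66 6A.

05 10 55 8E 9E 13 66 6A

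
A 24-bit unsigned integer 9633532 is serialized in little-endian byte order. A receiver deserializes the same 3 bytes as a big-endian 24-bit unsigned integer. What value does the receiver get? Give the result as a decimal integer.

9633532 in 24-bit hexadecimal is 0x92FEFC.
Stored little-endian, the bytes at ascending addresses are FC FE 92.
Read back as big-endian, the last byte is least significant, giving 0xFCFE92.
0xFCFE92 = 16580242.

16580242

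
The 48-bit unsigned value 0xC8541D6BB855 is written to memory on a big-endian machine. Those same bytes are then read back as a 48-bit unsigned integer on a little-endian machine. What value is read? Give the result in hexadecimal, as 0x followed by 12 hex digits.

Stored big-endian, the bytes at ascending addresses are C8 54 1D 6B B8 55.
Read back as little-endian, the first byte is least significant, giving 0x55B86B1D54C8.

0x55B86B1D54C8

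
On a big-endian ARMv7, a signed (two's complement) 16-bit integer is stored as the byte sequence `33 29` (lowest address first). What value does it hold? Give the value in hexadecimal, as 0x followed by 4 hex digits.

Big-endian: lowest address holds the most-significant byte.
The bytes are already most-significant first: 0x3329.

0x3329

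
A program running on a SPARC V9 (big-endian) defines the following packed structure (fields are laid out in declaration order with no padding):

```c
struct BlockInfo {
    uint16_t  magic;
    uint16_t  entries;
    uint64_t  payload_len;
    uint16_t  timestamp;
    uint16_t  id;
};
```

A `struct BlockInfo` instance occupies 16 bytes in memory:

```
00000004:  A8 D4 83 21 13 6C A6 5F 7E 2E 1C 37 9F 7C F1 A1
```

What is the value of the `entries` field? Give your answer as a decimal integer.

`entries` follows `magic` (2 bytes), so it starts at byte offset 2 and occupies 2 bytes.
Bytes at offsets 2..3: 83 21.
In big-endian order the high byte comes first in memory.
The bytes are already most-significant first: 0x8321.
0x8321 = 33569.

33569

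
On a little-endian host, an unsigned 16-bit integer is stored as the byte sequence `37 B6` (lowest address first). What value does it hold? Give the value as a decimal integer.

Little-endian stores the least-significant byte at the lowest address.
Reassemble most-significant byte first: B6 37 → 0xB637.
0xB637 = 46647.

46647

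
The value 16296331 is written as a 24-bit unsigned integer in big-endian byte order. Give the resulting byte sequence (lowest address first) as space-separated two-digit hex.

F8 A9 8B

16296331 in hexadecimal, padded to 24 bits, is 0xF8A98B.
Split into bytes (most-significant first): F8 A9 8B.
In big-endian order the high byte comes first in memory.
So the memory order matches the most-significant-first order: F8 A9 8B.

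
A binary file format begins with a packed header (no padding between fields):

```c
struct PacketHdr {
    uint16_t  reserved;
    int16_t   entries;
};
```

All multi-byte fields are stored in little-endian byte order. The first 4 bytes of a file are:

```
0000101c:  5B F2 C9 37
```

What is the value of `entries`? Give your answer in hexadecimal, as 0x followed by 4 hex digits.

`entries` follows `reserved` (2 bytes), so it starts at byte offset 2 and occupies 2 bytes.
Bytes at offsets 2..3: C9 37.
Little-endian: lowest address holds the least-significant byte.
Reassemble most-significant byte first: 37 C9 → 0x37C9.

0x37C9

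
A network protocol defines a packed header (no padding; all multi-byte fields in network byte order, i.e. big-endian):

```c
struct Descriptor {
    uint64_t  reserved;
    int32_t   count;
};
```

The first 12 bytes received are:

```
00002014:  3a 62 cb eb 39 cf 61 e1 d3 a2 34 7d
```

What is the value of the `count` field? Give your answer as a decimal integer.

-744344451

`count` follows `reserved` (8 bytes), so it starts at byte offset 8 and occupies 4 bytes.
Bytes at offsets 8..11: D3 A2 34 7D.
In big-endian order the high byte comes first in memory.
The bytes are already most-significant first: 0xD3A2347D.
Top bit is set, so as a signed 32-bit value this is 0xD3A2347D − 2^32 = -744344451.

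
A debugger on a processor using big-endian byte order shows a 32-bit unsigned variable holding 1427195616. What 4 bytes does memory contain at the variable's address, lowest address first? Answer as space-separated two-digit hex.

1427195616 in hexadecimal, padded to 32 bits, is 0x551146E0.
Split into bytes (most-significant first): 55 11 46 E0.
Big-endian: lowest address holds the most-significant byte.
So the memory order matches the most-significant-first order: 55 11 46 E0.

55 11 46 E0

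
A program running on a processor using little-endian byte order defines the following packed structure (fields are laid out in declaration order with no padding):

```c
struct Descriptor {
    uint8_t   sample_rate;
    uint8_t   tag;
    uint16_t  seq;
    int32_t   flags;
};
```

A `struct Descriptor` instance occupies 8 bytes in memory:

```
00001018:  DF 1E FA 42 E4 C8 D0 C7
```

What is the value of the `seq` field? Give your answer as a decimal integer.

17146

`seq` follows `sample_rate` (1 B), `tag` (1 B), so it starts at offset 1 + 1 = 2 and occupies 2 bytes.
Bytes at offsets 2..3: FA 42.
Little-endian stores the least-significant byte at the lowest address.
Reassemble most-significant byte first: 42 FA → 0x42FA.
0x42FA = 17146.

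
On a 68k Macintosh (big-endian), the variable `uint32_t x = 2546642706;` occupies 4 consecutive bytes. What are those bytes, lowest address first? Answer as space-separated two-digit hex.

2546642706 in hexadecimal, padded to 32 bits, is 0x97CAAF12.
Split into bytes (most-significant first): 97 CA AF 12.
Big-endian stores the most-significant byte at the lowest address.
So the memory order matches the most-significant-first order: 97 CA AF 12.

97 CA AF 12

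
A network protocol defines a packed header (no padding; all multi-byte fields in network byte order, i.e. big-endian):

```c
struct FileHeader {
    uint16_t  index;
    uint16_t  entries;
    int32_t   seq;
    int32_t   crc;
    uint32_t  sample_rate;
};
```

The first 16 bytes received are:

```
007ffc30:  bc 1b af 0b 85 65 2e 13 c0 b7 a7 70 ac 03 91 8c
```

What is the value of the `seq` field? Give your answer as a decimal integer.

`seq` follows `index` (2 B), `entries` (2 B), so it starts at offset 2 + 2 = 4 and occupies 4 bytes.
Bytes at offsets 4..7: 85 65 2E 13.
Big-endian stores the most-significant byte at the lowest address.
The bytes are already most-significant first: 0x85652E13.
Top bit is set, so as a signed 32-bit value this is 0x85652E13 − 2^32 = -2056966637.

-2056966637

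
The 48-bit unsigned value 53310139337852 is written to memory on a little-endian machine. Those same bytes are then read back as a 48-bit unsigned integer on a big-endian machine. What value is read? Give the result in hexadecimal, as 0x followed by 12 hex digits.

0x7C0CEB3B7C30

53310139337852 in 48-bit hexadecimal is 0x307C3BEB0C7C.
Stored little-endian, the bytes at ascending addresses are 7C 0C EB 3B 7C 30.
Read back as big-endian, the last byte is least significant, giving 0x7C0CEB3B7C30.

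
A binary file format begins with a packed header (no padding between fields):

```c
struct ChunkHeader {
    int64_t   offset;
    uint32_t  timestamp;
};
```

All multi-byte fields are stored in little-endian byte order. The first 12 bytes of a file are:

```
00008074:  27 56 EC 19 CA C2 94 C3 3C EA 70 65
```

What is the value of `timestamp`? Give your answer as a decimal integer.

`timestamp` follows `offset` (8 bytes), so it starts at byte offset 8 and occupies 4 bytes.
Bytes at offsets 8..11: 3C EA 70 65.
Little-endian stores the least-significant byte at the lowest address.
Reassemble most-significant byte first: 65 70 EA 3C → 0x6570EA3C.
0x6570EA3C = 1701898812.

1701898812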